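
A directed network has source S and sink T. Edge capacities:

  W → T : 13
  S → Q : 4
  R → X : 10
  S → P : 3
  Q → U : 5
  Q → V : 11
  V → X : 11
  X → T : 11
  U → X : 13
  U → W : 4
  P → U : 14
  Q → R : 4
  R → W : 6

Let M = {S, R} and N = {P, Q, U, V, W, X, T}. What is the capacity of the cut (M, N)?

Edges leaving {S, R}: S→P (3), S→Q (4), R→W (6), R→X (10).
Cut capacity = 3 + 4 + 6 + 10 = 23.

23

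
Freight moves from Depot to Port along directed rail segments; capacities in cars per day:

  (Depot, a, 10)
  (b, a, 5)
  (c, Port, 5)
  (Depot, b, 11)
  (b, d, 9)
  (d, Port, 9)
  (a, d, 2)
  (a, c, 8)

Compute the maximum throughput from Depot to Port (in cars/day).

Augment Depot→a→c→Port: bottleneck 5, flow now 5.
Augment Depot→a→d→Port: bottleneck 2, flow now 7.
Augment Depot→b→d→Port: bottleneck 7, flow now 14.
No augmenting path remains; maximum flow = 14.
In the residual graph, reachable from Depot: {Depot, a, b, c, d}.
Min-cut edges: c→Port (5), d→Port (9); capacity 5 + 9 = 14.
This cut is saturated, so no flow can exceed 14.

14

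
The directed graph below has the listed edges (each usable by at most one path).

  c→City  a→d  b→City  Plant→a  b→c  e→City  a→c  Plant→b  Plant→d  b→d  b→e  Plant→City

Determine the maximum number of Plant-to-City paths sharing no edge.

3

Assign every edge capacity 1; by Menger, the answer equals the max flow.
Path Plant→City (+1); total 1.
Path Plant→b→City (+1); total 2.
Path Plant→a→c→City (+1); total 3.
No residual Plant→City path; max flow = 3.
Certifying cut of size 3: {Plant→City, Plant→a, Plant→b}.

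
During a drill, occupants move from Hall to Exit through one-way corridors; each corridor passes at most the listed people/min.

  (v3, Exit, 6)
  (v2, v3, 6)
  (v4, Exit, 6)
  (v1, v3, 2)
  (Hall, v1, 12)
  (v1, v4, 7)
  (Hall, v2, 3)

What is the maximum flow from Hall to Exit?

11

Augment Hall→v1→v3→Exit: bottleneck 2, flow now 2.
Augment Hall→v1→v4→Exit: bottleneck 6, flow now 8.
Augment Hall→v2→v3→Exit: bottleneck 3, flow now 11.
No augmenting path remains; maximum flow = 11.
In the residual graph, reachable from Hall: {Hall, v1, v4}.
Min-cut edges: Hall→v2 (3), v1→v3 (2), v4→Exit (6); capacity 3 + 2 + 6 = 11.
This cut is saturated, so no flow can exceed 11.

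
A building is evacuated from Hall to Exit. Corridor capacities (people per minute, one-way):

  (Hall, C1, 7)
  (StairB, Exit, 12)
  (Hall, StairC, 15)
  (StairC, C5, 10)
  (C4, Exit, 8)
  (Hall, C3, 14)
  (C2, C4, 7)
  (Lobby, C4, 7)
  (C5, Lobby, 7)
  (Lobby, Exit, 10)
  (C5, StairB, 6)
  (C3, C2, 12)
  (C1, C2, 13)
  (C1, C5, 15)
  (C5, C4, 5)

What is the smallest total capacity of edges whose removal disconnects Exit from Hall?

21

Augment Hall→C3→C2→C4→Exit: bottleneck 7, flow now 7.
Augment Hall→StairC→C5→C4→Exit: bottleneck 1, flow now 8.
Augment Hall→StairC→C5→Lobby→Exit: bottleneck 7, flow now 15.
Augment Hall→StairC→C5→StairB→Exit: bottleneck 2, flow now 17.
Augment Hall→C1→C5→StairB→Exit: bottleneck 4, flow now 21.
No augmenting path remains; maximum flow = 21.
By max-flow min-cut, the minimum cut capacity equals the max flow.
In the residual graph, reachable from Hall: {Hall, C3, StairC, C1, C5, C2, C4}.
Min-cut edges: C5→Lobby (7), C5→StairB (6), C4→Exit (8); capacity 7 + 6 + 8 = 21.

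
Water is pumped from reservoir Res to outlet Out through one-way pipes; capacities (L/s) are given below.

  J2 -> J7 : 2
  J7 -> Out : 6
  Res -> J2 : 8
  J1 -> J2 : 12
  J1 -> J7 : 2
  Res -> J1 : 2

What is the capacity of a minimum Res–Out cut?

Augment Res→J2→J7→Out: bottleneck 2, flow now 2.
Augment Res→J1→J7→Out: bottleneck 2, flow now 4.
No augmenting path remains; maximum flow = 4.
By max-flow min-cut, the minimum cut capacity equals the max flow.
In the residual graph, reachable from Res: {Res, J2}.
Min-cut edges: Res→J1 (2), J2→J7 (2); capacity 2 + 2 = 4.

4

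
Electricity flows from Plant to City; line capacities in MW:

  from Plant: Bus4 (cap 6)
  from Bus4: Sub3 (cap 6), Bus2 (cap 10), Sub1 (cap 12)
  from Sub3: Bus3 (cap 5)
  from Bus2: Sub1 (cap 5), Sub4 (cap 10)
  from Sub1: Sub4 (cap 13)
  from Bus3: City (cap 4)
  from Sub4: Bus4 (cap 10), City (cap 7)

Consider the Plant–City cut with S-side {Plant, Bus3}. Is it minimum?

Given cut capacity: 6 + 4 = 10.
Augment Plant→Bus4→Sub3→Bus3→City: bottleneck 4, flow now 4.
Augment Plant→Bus4→Bus2→Sub4→City: bottleneck 2, flow now 6.
No augmenting path remains; maximum flow = 6.
In the residual graph, reachable from Plant: {Plant}.
Min-cut edges: Plant→Bus4 (6); capacity 6 = 6.
Cut capacity 10 exceeds the max flow 6, so it is not minimum.

No — its capacity is 10, but the minimum cut has capacity 6.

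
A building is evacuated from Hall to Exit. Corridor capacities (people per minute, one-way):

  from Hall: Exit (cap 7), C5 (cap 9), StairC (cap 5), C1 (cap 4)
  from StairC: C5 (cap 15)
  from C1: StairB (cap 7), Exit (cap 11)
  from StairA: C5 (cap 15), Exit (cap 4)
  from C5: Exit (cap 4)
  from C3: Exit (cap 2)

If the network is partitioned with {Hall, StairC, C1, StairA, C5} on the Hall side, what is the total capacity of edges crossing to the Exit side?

Edges leaving {Hall, StairC, C1, StairA, C5}: Hall→Exit (7), C1→StairB (7), C1→Exit (11), StairA→Exit (4), C5→Exit (4).
Cut capacity = 7 + 7 + 11 + 4 + 4 = 33.

33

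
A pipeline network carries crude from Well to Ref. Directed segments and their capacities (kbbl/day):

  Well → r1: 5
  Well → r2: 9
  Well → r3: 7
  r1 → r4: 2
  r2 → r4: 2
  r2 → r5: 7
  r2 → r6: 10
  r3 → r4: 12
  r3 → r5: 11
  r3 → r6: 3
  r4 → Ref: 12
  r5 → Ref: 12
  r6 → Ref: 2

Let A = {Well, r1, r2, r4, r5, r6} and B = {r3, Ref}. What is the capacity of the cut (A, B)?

Edges leaving {Well, r1, r2, r4, r5, r6}: Well→r3 (7), r4→Ref (12), r5→Ref (12), r6→Ref (2).
Cut capacity = 7 + 12 + 12 + 2 = 33.

33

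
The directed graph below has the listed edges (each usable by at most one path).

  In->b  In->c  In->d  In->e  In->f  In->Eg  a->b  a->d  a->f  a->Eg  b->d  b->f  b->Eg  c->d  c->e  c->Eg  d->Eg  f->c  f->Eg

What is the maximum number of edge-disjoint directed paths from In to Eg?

5

Assign every edge capacity 1; by Menger, the answer equals the max flow.
Path In→Eg (+1); total 1.
Path In→b→Eg (+1); total 2.
Path In→c→Eg (+1); total 3.
Path In→d→Eg (+1); total 4.
Path In→f→Eg (+1); total 5.
No residual In→Eg path; max flow = 5.
Certifying cut of size 5: {In→Eg, In→b, In→c, In→d, In→f}.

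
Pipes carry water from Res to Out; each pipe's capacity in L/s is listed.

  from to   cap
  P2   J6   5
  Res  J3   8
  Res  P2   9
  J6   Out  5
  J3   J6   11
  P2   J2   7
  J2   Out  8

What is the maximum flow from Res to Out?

Augment Res→P2→J6→Out: bottleneck 5, flow now 5.
Augment Res→P2→J2→Out: bottleneck 4, flow now 9.
Augment Res→J3→J6→P2→J2→Out: bottleneck 3, flow now 12. (uses reverse residual edge)
No augmenting path remains; maximum flow = 12.
In the residual graph, reachable from Res: {Res, P2, J3, J6}.
Min-cut edges: P2→J2 (7), J6→Out (5); capacity 7 + 5 = 12.
This cut is saturated, so no flow can exceed 12.

12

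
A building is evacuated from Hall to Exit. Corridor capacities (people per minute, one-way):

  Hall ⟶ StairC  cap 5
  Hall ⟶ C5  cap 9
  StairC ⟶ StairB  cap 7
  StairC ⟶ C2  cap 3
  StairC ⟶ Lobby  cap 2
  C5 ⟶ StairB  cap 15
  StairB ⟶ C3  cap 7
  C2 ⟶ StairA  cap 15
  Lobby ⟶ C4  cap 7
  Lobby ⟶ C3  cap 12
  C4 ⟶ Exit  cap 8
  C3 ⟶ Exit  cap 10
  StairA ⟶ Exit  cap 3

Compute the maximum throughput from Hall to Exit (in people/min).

12

Augment Hall→StairC→StairB→C3→Exit: bottleneck 5, flow now 5.
Augment Hall→C5→StairB→C3→Exit: bottleneck 2, flow now 7.
Augment Hall→C5→StairB→StairC→C2→StairA→Exit: bottleneck 3, flow now 10. (uses reverse residual edge)
Augment Hall→C5→StairB→StairC→Lobby→C4→Exit: bottleneck 2, flow now 12. (uses reverse residual edge)
No augmenting path remains; maximum flow = 12.
In the residual graph, reachable from Hall: {Hall, C5, StairB}.
Min-cut edges: Hall→StairC (5), StairB→C3 (7); capacity 5 + 7 = 12.
This cut is saturated, so no flow can exceed 12.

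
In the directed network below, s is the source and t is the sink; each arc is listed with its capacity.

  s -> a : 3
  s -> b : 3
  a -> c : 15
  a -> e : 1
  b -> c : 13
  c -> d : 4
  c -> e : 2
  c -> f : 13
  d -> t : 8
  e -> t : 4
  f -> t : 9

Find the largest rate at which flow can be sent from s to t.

Augment s→a→e→t: bottleneck 1, flow now 1.
Augment s→a→c→d→t: bottleneck 2, flow now 3.
Augment s→b→c→d→t: bottleneck 2, flow now 5.
Augment s→b→c→e→t: bottleneck 1, flow now 6.
No augmenting path remains; maximum flow = 6.
In the residual graph, reachable from s: {s}.
Min-cut edges: s→a (3), s→b (3); capacity 3 + 3 = 6.
This cut is saturated, so no flow can exceed 6.

6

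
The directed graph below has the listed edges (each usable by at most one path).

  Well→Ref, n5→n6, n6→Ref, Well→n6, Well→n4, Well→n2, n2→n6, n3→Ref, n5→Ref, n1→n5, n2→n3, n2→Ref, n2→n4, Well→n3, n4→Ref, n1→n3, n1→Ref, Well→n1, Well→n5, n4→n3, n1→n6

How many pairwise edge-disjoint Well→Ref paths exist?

Assign every edge capacity 1; by Menger, the answer equals the max flow.
Path Well→Ref (+1); total 1.
Path Well→n1→Ref (+1); total 2.
Path Well→n2→Ref (+1); total 3.
Path Well→n3→Ref (+1); total 4.
Path Well→n4→Ref (+1); total 5.
Path Well→n5→Ref (+1); total 6.
Path Well→n6→Ref (+1); total 7.
No residual Well→Ref path; max flow = 7.
Certifying cut of size 7: {Well→Ref, Well→n1, Well→n2, Well→n3, Well→n4, Well→n5, Well→n6}.

7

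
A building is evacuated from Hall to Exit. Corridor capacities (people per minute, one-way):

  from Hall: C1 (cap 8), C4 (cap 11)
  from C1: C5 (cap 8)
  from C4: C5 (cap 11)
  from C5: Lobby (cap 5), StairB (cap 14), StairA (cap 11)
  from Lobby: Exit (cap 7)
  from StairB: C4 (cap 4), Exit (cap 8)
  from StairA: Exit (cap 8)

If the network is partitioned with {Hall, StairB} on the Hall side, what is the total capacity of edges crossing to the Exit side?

31

Edges leaving {Hall, StairB}: Hall→C1 (8), Hall→C4 (11), StairB→C4 (4), StairB→Exit (8).
Cut capacity = 8 + 11 + 4 + 8 = 31.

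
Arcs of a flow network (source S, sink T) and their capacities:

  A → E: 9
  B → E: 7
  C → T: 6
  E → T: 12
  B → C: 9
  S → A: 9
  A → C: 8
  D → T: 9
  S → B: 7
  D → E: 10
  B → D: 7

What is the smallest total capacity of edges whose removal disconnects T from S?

Augment S→A→C→T: bottleneck 6, flow now 6.
Augment S→A→E→T: bottleneck 3, flow now 9.
Augment S→B→D→T: bottleneck 7, flow now 16.
No augmenting path remains; maximum flow = 16.
By max-flow min-cut, the minimum cut capacity equals the max flow.
In the residual graph, reachable from S: {S}.
Min-cut edges: S→A (9), S→B (7); capacity 9 + 7 = 16.

16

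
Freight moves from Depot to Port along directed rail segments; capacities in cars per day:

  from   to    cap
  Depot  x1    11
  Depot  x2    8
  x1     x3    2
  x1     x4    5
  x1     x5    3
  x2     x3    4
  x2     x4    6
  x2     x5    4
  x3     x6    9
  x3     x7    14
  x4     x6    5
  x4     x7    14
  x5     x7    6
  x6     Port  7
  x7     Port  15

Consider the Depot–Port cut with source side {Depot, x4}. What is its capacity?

38

Edges leaving {Depot, x4}: Depot→x1 (11), Depot→x2 (8), x4→x6 (5), x4→x7 (14).
Cut capacity = 11 + 8 + 5 + 14 = 38.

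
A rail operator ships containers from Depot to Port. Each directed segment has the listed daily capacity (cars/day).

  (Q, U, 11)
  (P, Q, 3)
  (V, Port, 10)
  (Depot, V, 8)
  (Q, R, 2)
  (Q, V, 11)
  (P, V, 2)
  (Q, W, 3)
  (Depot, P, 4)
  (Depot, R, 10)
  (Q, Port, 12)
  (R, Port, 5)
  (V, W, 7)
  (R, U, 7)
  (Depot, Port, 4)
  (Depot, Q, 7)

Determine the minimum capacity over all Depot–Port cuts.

28

Augment Depot→Port: bottleneck 4, flow now 4.
Augment Depot→Q→Port: bottleneck 7, flow now 11.
Augment Depot→R→Port: bottleneck 5, flow now 16.
Augment Depot→V→Port: bottleneck 8, flow now 24.
Augment Depot→P→Q→Port: bottleneck 3, flow now 27.
Augment Depot→P→V→Port: bottleneck 1, flow now 28.
No augmenting path remains; maximum flow = 28.
By max-flow min-cut, the minimum cut capacity equals the max flow.
In the residual graph, reachable from Depot: {Depot, R, U}.
Min-cut edges: Depot→P (4), Depot→Q (7), Depot→V (8), Depot→Port (4), R→Port (5); capacity 4 + 7 + 8 + 4 + 5 = 28.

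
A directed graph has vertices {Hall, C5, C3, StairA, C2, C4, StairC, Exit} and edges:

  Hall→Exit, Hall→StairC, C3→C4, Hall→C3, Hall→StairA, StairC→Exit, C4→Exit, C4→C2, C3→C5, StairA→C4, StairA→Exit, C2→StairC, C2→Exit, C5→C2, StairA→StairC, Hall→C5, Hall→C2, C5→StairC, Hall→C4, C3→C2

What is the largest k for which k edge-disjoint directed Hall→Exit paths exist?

5

Assign every edge capacity 1; by Menger, the answer equals the max flow.
Path Hall→Exit (+1); total 1.
Path Hall→StairA→Exit (+1); total 2.
Path Hall→C2→Exit (+1); total 3.
Path Hall→C4→Exit (+1); total 4.
Path Hall→StairC→Exit (+1); total 5.
No residual Hall→Exit path; max flow = 5.
Certifying cut of size 5: {C2→Exit, C4→Exit, Hall→Exit, Hall→StairA, StairC→Exit}.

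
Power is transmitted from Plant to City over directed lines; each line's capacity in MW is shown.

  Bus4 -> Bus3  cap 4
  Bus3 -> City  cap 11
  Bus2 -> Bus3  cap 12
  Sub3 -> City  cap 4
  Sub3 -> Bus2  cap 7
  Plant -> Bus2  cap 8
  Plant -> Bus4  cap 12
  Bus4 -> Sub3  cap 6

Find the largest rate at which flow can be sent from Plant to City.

15

Augment Plant→Bus2→Bus3→City: bottleneck 8, flow now 8.
Augment Plant→Bus4→Sub3→City: bottleneck 4, flow now 12.
Augment Plant→Bus4→Bus3→City: bottleneck 3, flow now 15.
No augmenting path remains; maximum flow = 15.
In the residual graph, reachable from Plant: {Plant, Bus2, Bus4, Sub3, Bus3}.
Min-cut edges: Sub3→City (4), Bus3→City (11); capacity 4 + 11 = 15.
This cut is saturated, so no flow can exceed 15.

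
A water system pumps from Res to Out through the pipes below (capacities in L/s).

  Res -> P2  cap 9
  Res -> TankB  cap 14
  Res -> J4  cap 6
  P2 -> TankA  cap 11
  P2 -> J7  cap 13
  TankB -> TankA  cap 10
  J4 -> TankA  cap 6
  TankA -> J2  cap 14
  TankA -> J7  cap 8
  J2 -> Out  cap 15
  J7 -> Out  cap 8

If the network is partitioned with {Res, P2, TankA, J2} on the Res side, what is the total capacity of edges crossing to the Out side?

56

Edges leaving {Res, P2, TankA, J2}: Res→TankB (14), Res→J4 (6), P2→J7 (13), TankA→J7 (8), J2→Out (15).
Cut capacity = 14 + 6 + 13 + 8 + 15 = 56.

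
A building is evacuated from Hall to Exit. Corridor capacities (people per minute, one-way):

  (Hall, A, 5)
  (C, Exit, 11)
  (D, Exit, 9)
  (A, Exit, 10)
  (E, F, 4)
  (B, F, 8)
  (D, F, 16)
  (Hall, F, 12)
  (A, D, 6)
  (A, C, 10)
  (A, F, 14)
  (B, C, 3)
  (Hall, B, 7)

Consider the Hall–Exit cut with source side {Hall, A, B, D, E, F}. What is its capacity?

32

Edges leaving {Hall, A, B, D, E, F}: A→C (10), A→Exit (10), B→C (3), D→Exit (9).
Cut capacity = 10 + 10 + 3 + 9 = 32.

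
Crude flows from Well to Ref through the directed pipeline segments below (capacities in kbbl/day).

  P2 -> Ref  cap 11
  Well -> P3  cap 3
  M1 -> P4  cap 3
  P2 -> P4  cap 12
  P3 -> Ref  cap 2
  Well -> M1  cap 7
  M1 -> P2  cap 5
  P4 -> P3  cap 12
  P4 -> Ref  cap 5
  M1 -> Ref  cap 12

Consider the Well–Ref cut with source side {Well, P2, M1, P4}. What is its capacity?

43

Edges leaving {Well, P2, M1, P4}: Well→P3 (3), P2→Ref (11), M1→Ref (12), P4→P3 (12), P4→Ref (5).
Cut capacity = 3 + 11 + 12 + 12 + 5 = 43.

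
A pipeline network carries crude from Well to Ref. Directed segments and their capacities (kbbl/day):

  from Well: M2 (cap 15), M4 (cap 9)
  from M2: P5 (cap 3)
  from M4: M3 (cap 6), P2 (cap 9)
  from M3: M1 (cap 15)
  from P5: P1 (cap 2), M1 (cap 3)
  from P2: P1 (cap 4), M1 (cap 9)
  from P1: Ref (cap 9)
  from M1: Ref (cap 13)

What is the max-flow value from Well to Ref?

12

Augment Well→M2→P5→P1→Ref: bottleneck 2, flow now 2.
Augment Well→M2→P5→M1→Ref: bottleneck 1, flow now 3.
Augment Well→M4→M3→M1→Ref: bottleneck 6, flow now 9.
Augment Well→M4→P2→P1→Ref: bottleneck 3, flow now 12.
No augmenting path remains; maximum flow = 12.
In the residual graph, reachable from Well: {Well, M2}.
Min-cut edges: Well→M4 (9), M2→P5 (3); capacity 9 + 3 = 12.
This cut is saturated, so no flow can exceed 12.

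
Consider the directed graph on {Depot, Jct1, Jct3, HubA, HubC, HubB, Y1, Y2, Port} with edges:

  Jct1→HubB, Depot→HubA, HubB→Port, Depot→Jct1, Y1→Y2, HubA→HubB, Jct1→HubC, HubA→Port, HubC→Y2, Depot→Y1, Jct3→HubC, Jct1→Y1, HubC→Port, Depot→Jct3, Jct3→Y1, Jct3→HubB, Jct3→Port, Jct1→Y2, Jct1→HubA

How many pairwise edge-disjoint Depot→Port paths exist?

Assign every edge capacity 1; by Menger, the answer equals the max flow.
Path Depot→Jct3→Port (+1); total 1.
Path Depot→HubA→Port (+1); total 2.
Path Depot→Jct1→HubC→Port (+1); total 3.
No residual Depot→Port path; max flow = 3.
Certifying cut of size 3: {Depot→HubA, Depot→Jct1, Depot→Jct3}.

3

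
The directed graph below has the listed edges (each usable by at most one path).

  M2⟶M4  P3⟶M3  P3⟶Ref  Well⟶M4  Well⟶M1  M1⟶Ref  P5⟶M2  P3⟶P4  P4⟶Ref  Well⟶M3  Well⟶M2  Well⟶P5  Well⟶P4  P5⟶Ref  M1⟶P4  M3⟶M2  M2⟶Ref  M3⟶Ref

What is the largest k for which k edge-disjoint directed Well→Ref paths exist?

Assign every edge capacity 1; by Menger, the answer equals the max flow.
Path Well→M3→Ref (+1); total 1.
Path Well→P5→Ref (+1); total 2.
Path Well→M1→Ref (+1); total 3.
Path Well→P4→Ref (+1); total 4.
Path Well→M2→Ref (+1); total 5.
No residual Well→Ref path; max flow = 5.
Certifying cut of size 5: {Well→M1, Well→M2, Well→M3, Well→P4, Well→P5}.

5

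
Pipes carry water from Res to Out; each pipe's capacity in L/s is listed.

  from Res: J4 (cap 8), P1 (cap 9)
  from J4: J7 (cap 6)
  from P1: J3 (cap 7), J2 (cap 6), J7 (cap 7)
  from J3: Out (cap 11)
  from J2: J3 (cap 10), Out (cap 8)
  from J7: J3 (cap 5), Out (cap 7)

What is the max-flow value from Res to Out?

Augment Res→J4→J7→Out: bottleneck 6, flow now 6.
Augment Res→P1→J3→Out: bottleneck 7, flow now 13.
Augment Res→P1→J2→Out: bottleneck 2, flow now 15.
No augmenting path remains; maximum flow = 15.
In the residual graph, reachable from Res: {Res, J4}.
Min-cut edges: Res→P1 (9), J4→J7 (6); capacity 9 + 6 = 15.
This cut is saturated, so no flow can exceed 15.

15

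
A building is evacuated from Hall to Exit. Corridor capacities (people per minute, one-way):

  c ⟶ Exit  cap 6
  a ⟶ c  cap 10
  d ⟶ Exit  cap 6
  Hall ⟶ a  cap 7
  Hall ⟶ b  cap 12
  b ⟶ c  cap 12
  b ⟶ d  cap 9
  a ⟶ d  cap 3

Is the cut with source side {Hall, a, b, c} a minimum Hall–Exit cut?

Given cut capacity: 3 + 9 + 6 = 18.
Augment Hall→a→c→Exit: bottleneck 6, flow now 6.
Augment Hall→a→d→Exit: bottleneck 1, flow now 7.
Augment Hall→b→d→Exit: bottleneck 5, flow now 12.
No augmenting path remains; maximum flow = 12.
In the residual graph, reachable from Hall: {Hall, a, b, c, d}.
Min-cut edges: c→Exit (6), d→Exit (6); capacity 6 + 6 = 12.
Cut capacity 18 exceeds the max flow 12, so it is not minimum.

No — its capacity is 18, but the minimum cut has capacity 12.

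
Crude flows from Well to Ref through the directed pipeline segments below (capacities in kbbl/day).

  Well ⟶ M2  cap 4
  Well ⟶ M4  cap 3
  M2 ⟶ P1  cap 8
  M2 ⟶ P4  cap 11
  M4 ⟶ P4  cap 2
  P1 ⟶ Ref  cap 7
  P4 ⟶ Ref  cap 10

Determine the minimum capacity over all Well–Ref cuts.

Augment Well→M2→P1→Ref: bottleneck 4, flow now 4.
Augment Well→M4→P4→Ref: bottleneck 2, flow now 6.
No augmenting path remains; maximum flow = 6.
By max-flow min-cut, the minimum cut capacity equals the max flow.
In the residual graph, reachable from Well: {Well, M4}.
Min-cut edges: Well→M2 (4), M4→P4 (2); capacity 4 + 2 = 6.

6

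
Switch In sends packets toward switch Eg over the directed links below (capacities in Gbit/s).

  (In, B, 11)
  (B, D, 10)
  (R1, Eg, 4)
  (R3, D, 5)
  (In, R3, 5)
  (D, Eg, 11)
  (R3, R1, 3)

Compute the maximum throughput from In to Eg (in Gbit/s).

14

Augment In→B→D→Eg: bottleneck 10, flow now 10.
Augment In→R3→R1→Eg: bottleneck 3, flow now 13.
Augment In→R3→D→Eg: bottleneck 1, flow now 14.
No augmenting path remains; maximum flow = 14.
In the residual graph, reachable from In: {In, B, R3, D}.
Min-cut edges: R3→R1 (3), D→Eg (11); capacity 3 + 11 = 14.
This cut is saturated, so no flow can exceed 14.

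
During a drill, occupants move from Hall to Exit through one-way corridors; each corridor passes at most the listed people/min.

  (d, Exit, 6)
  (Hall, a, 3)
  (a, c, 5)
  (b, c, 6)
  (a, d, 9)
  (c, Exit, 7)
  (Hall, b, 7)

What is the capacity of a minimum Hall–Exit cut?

Augment Hall→a→c→Exit: bottleneck 3, flow now 3.
Augment Hall→b→c→Exit: bottleneck 4, flow now 7.
Augment Hall→b→c→a→d→Exit: bottleneck 2, flow now 9. (uses reverse residual edge)
No augmenting path remains; maximum flow = 9.
By max-flow min-cut, the minimum cut capacity equals the max flow.
In the residual graph, reachable from Hall: {Hall, b}.
Min-cut edges: Hall→a (3), b→c (6); capacity 3 + 6 = 9.

9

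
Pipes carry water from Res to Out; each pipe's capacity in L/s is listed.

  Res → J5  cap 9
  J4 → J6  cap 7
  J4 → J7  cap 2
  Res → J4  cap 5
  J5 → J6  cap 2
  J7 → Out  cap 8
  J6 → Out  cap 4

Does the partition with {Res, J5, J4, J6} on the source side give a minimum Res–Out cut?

Yes — it is a minimum cut (capacity 6).

Given cut capacity: 2 + 4 = 6.
Augment Res→J5→J6→Out: bottleneck 2, flow now 2.
Augment Res→J4→J6→Out: bottleneck 2, flow now 4.
Augment Res→J4→J7→Out: bottleneck 2, flow now 6.
No augmenting path remains; maximum flow = 6.
Cut capacity 6 equals the max flow, so it is a minimum cut.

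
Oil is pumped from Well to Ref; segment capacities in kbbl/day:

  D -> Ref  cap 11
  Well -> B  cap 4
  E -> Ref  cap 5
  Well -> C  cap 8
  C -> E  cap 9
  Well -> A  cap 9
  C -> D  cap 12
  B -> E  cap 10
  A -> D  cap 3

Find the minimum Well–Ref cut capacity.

15

Augment Well→A→D→Ref: bottleneck 3, flow now 3.
Augment Well→B→E→Ref: bottleneck 4, flow now 7.
Augment Well→C→D→Ref: bottleneck 8, flow now 15.
No augmenting path remains; maximum flow = 15.
By max-flow min-cut, the minimum cut capacity equals the max flow.
In the residual graph, reachable from Well: {Well, A}.
Min-cut edges: Well→B (4), Well→C (8), A→D (3); capacity 4 + 8 + 3 = 15.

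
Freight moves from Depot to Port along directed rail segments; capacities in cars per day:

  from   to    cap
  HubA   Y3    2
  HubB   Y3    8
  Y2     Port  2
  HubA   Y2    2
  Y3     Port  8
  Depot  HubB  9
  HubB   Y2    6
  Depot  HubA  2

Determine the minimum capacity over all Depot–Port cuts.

Augment Depot→HubA→Y3→Port: bottleneck 2, flow now 2.
Augment Depot→HubB→Y3→Port: bottleneck 6, flow now 8.
Augment Depot→HubB→Y2→Port: bottleneck 2, flow now 10.
No augmenting path remains; maximum flow = 10.
By max-flow min-cut, the minimum cut capacity equals the max flow.
In the residual graph, reachable from Depot: {Depot, HubA, HubB, Y3, Y2}.
Min-cut edges: Y3→Port (8), Y2→Port (2); capacity 8 + 2 = 10.

10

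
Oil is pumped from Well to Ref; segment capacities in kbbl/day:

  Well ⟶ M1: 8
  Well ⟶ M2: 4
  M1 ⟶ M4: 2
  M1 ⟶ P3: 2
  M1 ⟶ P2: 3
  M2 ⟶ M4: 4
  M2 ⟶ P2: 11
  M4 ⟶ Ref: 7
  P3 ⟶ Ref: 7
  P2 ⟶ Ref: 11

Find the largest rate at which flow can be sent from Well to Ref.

Augment Well→M1→M4→Ref: bottleneck 2, flow now 2.
Augment Well→M1→P3→Ref: bottleneck 2, flow now 4.
Augment Well→M1→P2→Ref: bottleneck 3, flow now 7.
Augment Well→M2→M4→Ref: bottleneck 4, flow now 11.
No augmenting path remains; maximum flow = 11.
In the residual graph, reachable from Well: {Well, M1}.
Min-cut edges: Well→M2 (4), M1→M4 (2), M1→P3 (2), M1→P2 (3); capacity 4 + 2 + 2 + 3 = 11.
This cut is saturated, so no flow can exceed 11.

11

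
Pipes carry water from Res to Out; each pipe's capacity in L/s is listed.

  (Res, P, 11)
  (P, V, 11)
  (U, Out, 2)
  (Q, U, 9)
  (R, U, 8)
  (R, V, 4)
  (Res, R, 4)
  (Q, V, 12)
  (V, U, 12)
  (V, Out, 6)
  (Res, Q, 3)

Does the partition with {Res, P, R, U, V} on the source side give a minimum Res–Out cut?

No — its capacity is 11, but the minimum cut has capacity 8.

Given cut capacity: 3 + 2 + 6 = 11.
Augment Res→P→V→Out: bottleneck 6, flow now 6.
Augment Res→Q→U→Out: bottleneck 2, flow now 8.
No augmenting path remains; maximum flow = 8.
In the residual graph, reachable from Res: {Res, P, Q, R, U, V}.
Min-cut edges: U→Out (2), V→Out (6); capacity 2 + 6 = 8.
Cut capacity 11 exceeds the max flow 8, so it is not minimum.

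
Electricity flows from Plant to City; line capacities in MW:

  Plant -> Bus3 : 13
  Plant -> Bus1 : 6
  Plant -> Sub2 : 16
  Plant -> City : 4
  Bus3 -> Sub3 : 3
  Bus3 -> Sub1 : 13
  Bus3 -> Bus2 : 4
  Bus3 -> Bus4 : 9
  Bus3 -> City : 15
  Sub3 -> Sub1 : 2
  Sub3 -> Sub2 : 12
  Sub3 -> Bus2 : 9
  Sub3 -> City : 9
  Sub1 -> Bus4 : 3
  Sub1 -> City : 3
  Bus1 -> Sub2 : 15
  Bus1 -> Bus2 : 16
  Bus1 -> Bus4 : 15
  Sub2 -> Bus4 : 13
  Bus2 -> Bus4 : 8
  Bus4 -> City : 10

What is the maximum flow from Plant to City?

Augment Plant→City: bottleneck 4, flow now 4.
Augment Plant→Bus3→City: bottleneck 13, flow now 17.
Augment Plant→Bus1→Bus4→City: bottleneck 6, flow now 23.
Augment Plant→Sub2→Bus4→City: bottleneck 4, flow now 27.
No augmenting path remains; maximum flow = 27.
In the residual graph, reachable from Plant: {Plant, Bus1, Sub2, Bus2, Bus4}.
Min-cut edges: Plant→Bus3 (13), Plant→City (4), Bus4→City (10); capacity 13 + 4 + 10 = 27.
This cut is saturated, so no flow can exceed 27.

27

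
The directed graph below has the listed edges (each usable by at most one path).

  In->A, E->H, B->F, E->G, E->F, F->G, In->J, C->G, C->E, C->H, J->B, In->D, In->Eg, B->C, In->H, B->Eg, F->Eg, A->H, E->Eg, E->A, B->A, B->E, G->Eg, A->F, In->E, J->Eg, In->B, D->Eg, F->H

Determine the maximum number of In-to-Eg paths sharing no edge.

6

Assign every edge capacity 1; by Menger, the answer equals the max flow.
Path In→Eg (+1); total 1.
Path In→B→Eg (+1); total 2.
Path In→D→Eg (+1); total 3.
Path In→E→Eg (+1); total 4.
Path In→J→Eg (+1); total 5.
Path In→A→F→Eg (+1); total 6.
No residual In→Eg path; max flow = 6.
Certifying cut of size 6: {In→A, In→B, In→D, In→E, In→Eg, In→J}.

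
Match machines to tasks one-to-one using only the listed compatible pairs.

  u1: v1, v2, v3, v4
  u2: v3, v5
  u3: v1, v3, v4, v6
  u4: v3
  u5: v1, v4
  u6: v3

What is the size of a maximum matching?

Unit-capacity flow: source→left, listed edges, right→sink; max matching = max flow.
Augmenting path u1→v1 (+1); matched 1.
Augmenting path u2→v3 (+1); matched 2.
Augmenting path u3→v4 (+1); matched 3.
Augmenting path u4→v3→u2→v5 (+1); matched 4.
Augmenting path u5→v1→u1→v2 (+1); matched 5.
No augmenting path remains; maximum matching = 5.
König certificate: {u1, u2, u3, u5, v3} is a vertex cover of size 5 (every listed pair touches it), so no matching can be larger.

5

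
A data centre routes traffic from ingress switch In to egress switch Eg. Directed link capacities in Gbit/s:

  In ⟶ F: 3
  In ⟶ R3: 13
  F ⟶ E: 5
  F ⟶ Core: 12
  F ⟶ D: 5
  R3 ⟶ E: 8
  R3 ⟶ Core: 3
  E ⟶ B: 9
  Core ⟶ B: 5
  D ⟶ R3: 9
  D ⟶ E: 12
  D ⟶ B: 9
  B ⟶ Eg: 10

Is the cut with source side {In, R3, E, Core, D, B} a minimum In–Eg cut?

Given cut capacity: 3 + 10 = 13.
Augment In→F→E→B→Eg: bottleneck 3, flow now 3.
Augment In→R3→E→B→Eg: bottleneck 6, flow now 9.
Augment In→R3→Core→B→Eg: bottleneck 1, flow now 10.
No augmenting path remains; maximum flow = 10.
In the residual graph, reachable from In: {In, F, R3, E, Core, D, B}.
Min-cut edges: B→Eg (10); capacity 10 = 10.
Cut capacity 13 exceeds the max flow 10, so it is not minimum.

No — its capacity is 13, but the minimum cut has capacity 10.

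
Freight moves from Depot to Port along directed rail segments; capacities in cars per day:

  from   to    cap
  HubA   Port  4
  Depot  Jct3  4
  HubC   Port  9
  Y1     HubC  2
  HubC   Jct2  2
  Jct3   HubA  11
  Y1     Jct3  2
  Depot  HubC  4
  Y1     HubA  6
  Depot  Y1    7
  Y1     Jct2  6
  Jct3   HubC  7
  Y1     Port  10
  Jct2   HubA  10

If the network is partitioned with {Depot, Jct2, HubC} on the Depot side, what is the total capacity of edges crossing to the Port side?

Edges leaving {Depot, Jct2, HubC}: Depot→Y1 (7), Depot→Jct3 (4), Jct2→HubA (10), HubC→Port (9).
Cut capacity = 7 + 4 + 10 + 9 = 30.

30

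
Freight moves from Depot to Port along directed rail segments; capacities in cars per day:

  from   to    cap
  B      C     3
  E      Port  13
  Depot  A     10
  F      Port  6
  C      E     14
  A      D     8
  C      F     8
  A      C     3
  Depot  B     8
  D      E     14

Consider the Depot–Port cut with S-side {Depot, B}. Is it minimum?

Yes — it is a minimum cut (capacity 13).

Given cut capacity: 10 + 3 = 13.
Augment Depot→A→C→E→Port: bottleneck 3, flow now 3.
Augment Depot→A→D→E→Port: bottleneck 7, flow now 10.
Augment Depot→B→C→E→Port: bottleneck 3, flow now 13.
No augmenting path remains; maximum flow = 13.
Cut capacity 13 equals the max flow, so it is a minimum cut.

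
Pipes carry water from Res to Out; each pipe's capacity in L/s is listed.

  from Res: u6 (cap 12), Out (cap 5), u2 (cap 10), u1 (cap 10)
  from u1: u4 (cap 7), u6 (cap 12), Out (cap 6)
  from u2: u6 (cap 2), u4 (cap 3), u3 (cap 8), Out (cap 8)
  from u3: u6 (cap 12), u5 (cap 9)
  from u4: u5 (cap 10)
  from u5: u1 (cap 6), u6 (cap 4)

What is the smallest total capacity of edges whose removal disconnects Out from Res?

Augment Res→Out: bottleneck 5, flow now 5.
Augment Res→u1→Out: bottleneck 6, flow now 11.
Augment Res→u2→Out: bottleneck 8, flow now 19.
No augmenting path remains; maximum flow = 19.
By max-flow min-cut, the minimum cut capacity equals the max flow.
In the residual graph, reachable from Res: {Res, u1, u2, u3, u4, u5, u6}.
Min-cut edges: Res→Out (5), u1→Out (6), u2→Out (8); capacity 5 + 6 + 8 = 19.

19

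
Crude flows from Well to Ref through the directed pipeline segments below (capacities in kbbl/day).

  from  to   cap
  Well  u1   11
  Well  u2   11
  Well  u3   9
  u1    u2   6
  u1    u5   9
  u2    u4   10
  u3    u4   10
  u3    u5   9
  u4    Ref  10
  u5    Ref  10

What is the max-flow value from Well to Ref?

Augment Well→u1→u5→Ref: bottleneck 9, flow now 9.
Augment Well→u2→u4→Ref: bottleneck 10, flow now 19.
Augment Well→u3→u5→Ref: bottleneck 1, flow now 20.
No augmenting path remains; maximum flow = 20.
In the residual graph, reachable from Well: {Well, u1, u2, u3, u4, u5}.
Min-cut edges: u4→Ref (10), u5→Ref (10); capacity 10 + 10 = 20.
This cut is saturated, so no flow can exceed 20.

20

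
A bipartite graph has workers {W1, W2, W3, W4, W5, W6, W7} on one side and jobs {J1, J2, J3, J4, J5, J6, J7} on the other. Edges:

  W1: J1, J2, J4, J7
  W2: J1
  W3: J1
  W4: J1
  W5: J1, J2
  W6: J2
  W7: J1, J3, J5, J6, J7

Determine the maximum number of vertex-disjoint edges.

4

Unit-capacity flow: source→left, listed edges, right→sink; max matching = max flow.
Augmenting path W1→J1 (+1); matched 1.
Augmenting path W5→J2 (+1); matched 2.
Augmenting path W7→J3 (+1); matched 3.
Augmenting path W2→J1→W1→J4 (+1); matched 4.
No augmenting path remains; maximum matching = 4.
König certificate: {W1, W7, J1, J2} is a vertex cover of size 4 (every listed pair touches it), so no matching can be larger.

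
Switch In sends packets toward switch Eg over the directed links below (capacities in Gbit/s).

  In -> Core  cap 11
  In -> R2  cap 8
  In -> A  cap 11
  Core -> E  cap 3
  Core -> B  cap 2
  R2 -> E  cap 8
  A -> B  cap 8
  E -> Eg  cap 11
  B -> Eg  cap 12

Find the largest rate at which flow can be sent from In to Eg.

Augment In→Core→E→Eg: bottleneck 3, flow now 3.
Augment In→Core→B→Eg: bottleneck 2, flow now 5.
Augment In→R2→E→Eg: bottleneck 8, flow now 13.
Augment In→A→B→Eg: bottleneck 8, flow now 21.
No augmenting path remains; maximum flow = 21.
In the residual graph, reachable from In: {In, Core, A}.
Min-cut edges: In→R2 (8), Core→E (3), Core→B (2), A→B (8); capacity 8 + 3 + 2 + 8 = 21.
This cut is saturated, so no flow can exceed 21.

21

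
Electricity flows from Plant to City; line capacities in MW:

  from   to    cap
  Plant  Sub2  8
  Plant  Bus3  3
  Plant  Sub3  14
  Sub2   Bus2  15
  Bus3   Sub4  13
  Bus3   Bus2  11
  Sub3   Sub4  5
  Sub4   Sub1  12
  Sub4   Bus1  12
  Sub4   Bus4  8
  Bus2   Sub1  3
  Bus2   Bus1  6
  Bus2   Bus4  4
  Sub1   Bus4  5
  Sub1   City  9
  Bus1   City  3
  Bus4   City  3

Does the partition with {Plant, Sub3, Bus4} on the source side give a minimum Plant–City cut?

Given cut capacity: 8 + 3 + 5 + 3 = 19.
Augment Plant→Sub2→Bus2→Sub1→City: bottleneck 3, flow now 3.
Augment Plant→Sub2→Bus2→Bus1→City: bottleneck 3, flow now 6.
Augment Plant→Sub2→Bus2→Bus4→City: bottleneck 2, flow now 8.
Augment Plant→Bus3→Sub4→Sub1→City: bottleneck 3, flow now 11.
Augment Plant→Sub3→Sub4→Sub1→City: bottleneck 3, flow now 14.
Augment Plant→Sub3→Sub4→Bus4→City: bottleneck 1, flow now 15.
No augmenting path remains; maximum flow = 15.
In the residual graph, reachable from Plant: {Plant, Sub2, Bus3, Sub3, Sub4, Bus2, Sub1, Bus1, Bus4}.
Min-cut edges: Sub1→City (9), Bus1→City (3), Bus4→City (3); capacity 9 + 3 + 3 = 15.
Cut capacity 19 exceeds the max flow 15, so it is not minimum.

No — its capacity is 19, but the minimum cut has capacity 15.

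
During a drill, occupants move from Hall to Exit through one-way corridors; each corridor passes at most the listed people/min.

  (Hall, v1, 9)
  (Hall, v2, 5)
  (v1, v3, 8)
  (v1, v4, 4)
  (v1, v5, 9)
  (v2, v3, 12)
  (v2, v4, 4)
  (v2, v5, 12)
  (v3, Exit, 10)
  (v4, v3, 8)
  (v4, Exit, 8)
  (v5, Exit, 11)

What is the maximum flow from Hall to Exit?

Augment Hall→v1→v3→Exit: bottleneck 8, flow now 8.
Augment Hall→v1→v4→Exit: bottleneck 1, flow now 9.
Augment Hall→v2→v3→Exit: bottleneck 2, flow now 11.
Augment Hall→v2→v4→Exit: bottleneck 3, flow now 14.
No augmenting path remains; maximum flow = 14.
In the residual graph, reachable from Hall: {Hall}.
Min-cut edges: Hall→v1 (9), Hall→v2 (5); capacity 9 + 5 = 14.
This cut is saturated, so no flow can exceed 14.

14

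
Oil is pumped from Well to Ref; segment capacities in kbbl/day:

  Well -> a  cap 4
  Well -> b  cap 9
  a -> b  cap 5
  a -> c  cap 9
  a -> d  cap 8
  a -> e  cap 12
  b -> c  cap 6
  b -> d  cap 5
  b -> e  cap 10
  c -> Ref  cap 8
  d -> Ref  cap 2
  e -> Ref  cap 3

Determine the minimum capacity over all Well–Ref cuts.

Augment Well→a→c→Ref: bottleneck 4, flow now 4.
Augment Well→b→c→Ref: bottleneck 4, flow now 8.
Augment Well→b→d→Ref: bottleneck 2, flow now 10.
Augment Well→b→e→Ref: bottleneck 3, flow now 13.
No augmenting path remains; maximum flow = 13.
By max-flow min-cut, the minimum cut capacity equals the max flow.
In the residual graph, reachable from Well: {Well}.
Min-cut edges: Well→a (4), Well→b (9); capacity 4 + 9 = 13.

13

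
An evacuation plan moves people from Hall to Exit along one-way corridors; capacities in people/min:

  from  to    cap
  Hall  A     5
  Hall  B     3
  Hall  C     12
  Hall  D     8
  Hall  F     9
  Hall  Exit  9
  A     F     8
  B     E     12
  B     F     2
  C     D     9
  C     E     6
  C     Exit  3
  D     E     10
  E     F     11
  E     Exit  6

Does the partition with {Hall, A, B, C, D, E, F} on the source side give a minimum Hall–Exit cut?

Given cut capacity: 9 + 3 + 6 = 18.
Augment Hall→Exit: bottleneck 9, flow now 9.
Augment Hall→C→Exit: bottleneck 3, flow now 12.
Augment Hall→B→E→Exit: bottleneck 3, flow now 15.
Augment Hall→C→E→Exit: bottleneck 3, flow now 18.
No augmenting path remains; maximum flow = 18.
Cut capacity 18 equals the max flow, so it is a minimum cut.

Yes — it is a minimum cut (capacity 18).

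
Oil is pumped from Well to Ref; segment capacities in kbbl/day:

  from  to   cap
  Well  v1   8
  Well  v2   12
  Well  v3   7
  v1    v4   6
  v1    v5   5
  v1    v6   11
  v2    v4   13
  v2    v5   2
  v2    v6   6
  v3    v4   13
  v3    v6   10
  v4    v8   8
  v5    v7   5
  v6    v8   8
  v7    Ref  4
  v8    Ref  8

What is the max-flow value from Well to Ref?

Augment Well→v1→v4→v8→Ref: bottleneck 6, flow now 6.
Augment Well→v1→v5→v7→Ref: bottleneck 2, flow now 8.
Augment Well→v2→v4→v8→Ref: bottleneck 2, flow now 10.
Augment Well→v2→v5→v7→Ref: bottleneck 2, flow now 12.
No augmenting path remains; maximum flow = 12.
In the residual graph, reachable from Well: {Well, v1, v2, v3, v4, v5, v6, v7, v8}.
Min-cut edges: v7→Ref (4), v8→Ref (8); capacity 4 + 8 = 12.
This cut is saturated, so no flow can exceed 12.

12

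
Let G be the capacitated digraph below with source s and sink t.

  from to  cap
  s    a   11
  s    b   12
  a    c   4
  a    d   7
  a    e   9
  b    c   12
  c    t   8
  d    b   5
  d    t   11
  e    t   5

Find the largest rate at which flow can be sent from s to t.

Augment s→a→c→t: bottleneck 4, flow now 4.
Augment s→a→d→t: bottleneck 7, flow now 11.
Augment s→b→c→t: bottleneck 4, flow now 15.
Augment s→b→c→a→e→t: bottleneck 4, flow now 19. (uses reverse residual edge)
No augmenting path remains; maximum flow = 19.
In the residual graph, reachable from s: {s, b, c}.
Min-cut edges: s→a (11), c→t (8); capacity 11 + 8 = 19.
This cut is saturated, so no flow can exceed 19.

19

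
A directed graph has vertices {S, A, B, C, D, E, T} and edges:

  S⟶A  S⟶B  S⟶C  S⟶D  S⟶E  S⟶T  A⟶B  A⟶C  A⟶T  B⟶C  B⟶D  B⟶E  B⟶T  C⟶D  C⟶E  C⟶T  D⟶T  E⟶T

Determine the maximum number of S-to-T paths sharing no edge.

6

Assign every edge capacity 1; by Menger, the answer equals the max flow.
Path S→T (+1); total 1.
Path S→A→T (+1); total 2.
Path S→B→T (+1); total 3.
Path S→C→T (+1); total 4.
Path S→D→T (+1); total 5.
Path S→E→T (+1); total 6.
No residual S→T path; max flow = 6.
Certifying cut of size 6: {S→A, S→B, S→C, S→D, S→E, S→T}.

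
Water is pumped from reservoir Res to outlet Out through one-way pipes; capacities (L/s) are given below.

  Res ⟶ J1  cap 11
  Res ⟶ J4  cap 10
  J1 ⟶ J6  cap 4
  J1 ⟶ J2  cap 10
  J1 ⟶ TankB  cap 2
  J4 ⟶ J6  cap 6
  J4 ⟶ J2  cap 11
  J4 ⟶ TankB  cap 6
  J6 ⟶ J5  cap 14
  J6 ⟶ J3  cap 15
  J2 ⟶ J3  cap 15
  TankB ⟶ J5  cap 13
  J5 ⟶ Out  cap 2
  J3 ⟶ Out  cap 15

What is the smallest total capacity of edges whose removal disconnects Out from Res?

Augment Res→J1→J6→J5→Out: bottleneck 2, flow now 2.
Augment Res→J1→J6→J3→Out: bottleneck 2, flow now 4.
Augment Res→J1→J2→J3→Out: bottleneck 7, flow now 11.
Augment Res→J4→J6→J3→Out: bottleneck 6, flow now 17.
No augmenting path remains; maximum flow = 17.
By max-flow min-cut, the minimum cut capacity equals the max flow.
In the residual graph, reachable from Res: {Res, J1, J4, J6, J2, TankB, J5, J3}.
Min-cut edges: J5→Out (2), J3→Out (15); capacity 2 + 15 = 17.

17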